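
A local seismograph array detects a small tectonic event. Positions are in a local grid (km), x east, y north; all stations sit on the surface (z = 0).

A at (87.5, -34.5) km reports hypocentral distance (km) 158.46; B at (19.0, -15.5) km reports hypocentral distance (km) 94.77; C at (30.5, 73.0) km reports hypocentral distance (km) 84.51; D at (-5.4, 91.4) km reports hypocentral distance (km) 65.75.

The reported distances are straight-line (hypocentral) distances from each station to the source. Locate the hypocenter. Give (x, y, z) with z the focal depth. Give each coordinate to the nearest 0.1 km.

x ≈ -44.2 km, y ≈ 48.1 km, depth ≈ 30.7 km

Each station gives a sphere (x−x_i)² + (y−y_i)² + z² = d_i² (stations at z=0).
Subtracting the A sphere from B and C: z² cancels, leaving linear equations in x and y:
-137.0 x + 38.0 y = 7882.97
-114.0 x + 215.0 y = 15380.38
Solving: x ≈ -44.198, y ≈ 48.101 km (keep extra digits for the depth step; rounded: -44.2, 48.1).
Then from the A sphere: z² = 158.46² − (x − 87.5)² − (y + 34.5)² with x = -44.198, y = 48.101, so z ≈ 30.697 ≈ 30.7 km.
Check against D (with the unrounded solution): distance 65.74 ≈ 65.75 km. ✓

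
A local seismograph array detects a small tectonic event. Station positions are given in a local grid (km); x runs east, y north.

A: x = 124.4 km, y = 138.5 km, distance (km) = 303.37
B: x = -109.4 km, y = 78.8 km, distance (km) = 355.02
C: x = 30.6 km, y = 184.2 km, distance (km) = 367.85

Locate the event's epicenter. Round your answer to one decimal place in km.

Circle about each station: (x − 124.4)² + (y − 138.5)² = 303.37²; (x + 109.4)² + (y − 78.8)² = 355.02²; (x − 30.6)² + (y − 184.2)² = 367.85².
Subtracting the A equation from the B and C equations removes the quadratic terms:
-467.6 x − 119.4 y = -50485.65
-187.6 x + 91.4 y = -43071.88
Solving the 2×2 system: x ≈ 149.8, y ≈ -163.8 km.
Check against A (with the unrounded x, y): √((x − 124.4)²+(y − 138.5)²) = 303.36 ≈ 303.37 km. ✓

149.8 km east, -163.8 km north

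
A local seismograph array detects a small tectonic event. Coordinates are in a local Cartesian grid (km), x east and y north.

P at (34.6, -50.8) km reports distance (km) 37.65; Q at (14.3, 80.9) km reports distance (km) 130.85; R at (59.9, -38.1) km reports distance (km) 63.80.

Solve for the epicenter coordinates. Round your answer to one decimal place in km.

Circle about each station: (x − 34.6)² + (y + 50.8)² = 37.65²; (x − 14.3)² + (y − 80.9)² = 130.85²; (x − 59.9)² + (y + 38.1)² = 63.80².
Subtracting pairs of circle equations eliminates x²+y² and gives linear equations (the radical axes):
-40.6 x + 263.4 y = -12732.70
50.6 x + 25.4 y = -1391.10
Solving the 2×2 system: x ≈ -3.0, y ≈ -48.8 km.
Check against P (with the unrounded x, y): √((x − 34.6)²+(y + 50.8)²) = 37.65 ≈ 37.65 km. ✓

(-3.0, -48.8)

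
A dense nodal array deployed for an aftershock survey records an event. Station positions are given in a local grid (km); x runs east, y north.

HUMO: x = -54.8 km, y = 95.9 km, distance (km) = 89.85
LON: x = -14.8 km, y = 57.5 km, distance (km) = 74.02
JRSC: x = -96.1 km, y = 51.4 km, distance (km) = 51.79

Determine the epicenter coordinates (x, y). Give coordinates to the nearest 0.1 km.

Circle about each station: (x + 54.8)² + (y − 95.9)² = 89.85²; (x + 14.8)² + (y − 57.5)² = 74.02²; (x + 96.1)² + (y − 51.4)² = 51.79².
Subtracting pairs of circle equations eliminates x²+y² and gives linear equations (the radical axes):
80.0 x − 76.8 y = -6080.50
-82.6 x − 89.0 y = 5068.14
Solving the 2×2 system: x ≈ -69.1, y ≈ 7.2 km.

(-69.1, 7.2)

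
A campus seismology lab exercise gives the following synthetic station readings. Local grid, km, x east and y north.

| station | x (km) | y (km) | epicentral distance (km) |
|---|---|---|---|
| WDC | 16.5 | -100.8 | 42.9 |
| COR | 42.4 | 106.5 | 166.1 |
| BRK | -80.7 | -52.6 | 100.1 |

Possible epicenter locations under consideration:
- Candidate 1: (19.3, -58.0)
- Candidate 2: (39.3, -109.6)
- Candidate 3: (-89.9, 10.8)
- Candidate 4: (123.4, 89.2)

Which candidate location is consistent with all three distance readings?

For each candidate, compare |candidate − station| to the reported distance:
Candidate 1: residuals WDC 0.0, COR 0.0, BRK 0.0 → max 0.0 km
Candidate 2: residuals WDC 18.5, COR 50.0, BRK 32.7 → max 50.0 km
Candidate 3: residuals WDC 111.3, COR 2.8, BRK 36.0 → max 111.3 km
Candidate 4: residuals WDC 175.1, COR 83.3, BRK 148.4 → max 175.1 km
Only Candidate 1 has all residuals ≈ 0.

Candidate 1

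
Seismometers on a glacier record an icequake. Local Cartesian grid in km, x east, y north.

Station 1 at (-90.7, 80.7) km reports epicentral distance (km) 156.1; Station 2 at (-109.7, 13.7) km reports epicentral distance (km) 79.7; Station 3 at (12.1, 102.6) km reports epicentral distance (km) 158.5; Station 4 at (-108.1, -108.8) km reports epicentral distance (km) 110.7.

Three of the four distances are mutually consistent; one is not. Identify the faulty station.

Solve using three stations at a time. Using Station 1, Station 3, Station 4 (subtract circle equations pairwise → linear system) gives (x, y) ≈ (-11.9, -54.0).
Distances from that point to each station vs reported:
  Station 1: calculated 156.1 vs reported 156.1 → residual 0.0 km
  Station 2: calculated 118.9 vs reported 79.7 → residual 39.2 km
  Station 3: calculated 158.5 vs reported 158.5 → residual 0.0 km
  Station 4: calculated 110.7 vs reported 110.7 → residual 0.0 km
Station 1, Station 3, Station 4 are mutually consistent (residuals ≈ 0); Station 2 is off by 39.2 km.

Station 2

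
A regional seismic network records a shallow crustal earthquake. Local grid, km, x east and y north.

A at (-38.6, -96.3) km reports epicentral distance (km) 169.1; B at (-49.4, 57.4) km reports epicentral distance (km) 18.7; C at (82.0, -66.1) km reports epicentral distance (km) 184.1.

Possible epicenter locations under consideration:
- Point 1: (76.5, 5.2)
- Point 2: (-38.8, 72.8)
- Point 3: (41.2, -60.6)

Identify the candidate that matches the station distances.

For each candidate, compare |candidate − station| to the reported distance:
Point 1: residuals A 15.6, B 117.6, C 112.6 → max 117.6 km
Point 2: residuals A 0.0, B 0.0, C 0.0 → max 0.0 km
Point 3: residuals A 81.7, B 130.1, C 142.9 → max 142.9 km
Only Point 2 has all residuals ≈ 0.

Point 2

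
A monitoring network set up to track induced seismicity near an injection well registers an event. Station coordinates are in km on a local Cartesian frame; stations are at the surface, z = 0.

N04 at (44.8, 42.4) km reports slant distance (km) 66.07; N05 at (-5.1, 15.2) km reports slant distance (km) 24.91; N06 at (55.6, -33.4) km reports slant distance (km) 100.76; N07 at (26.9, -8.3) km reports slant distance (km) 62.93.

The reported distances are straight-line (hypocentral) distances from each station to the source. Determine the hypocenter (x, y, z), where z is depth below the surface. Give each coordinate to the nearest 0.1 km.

Each station gives a sphere (x−x_i)² + (y−y_i)² + z² = d_i² (stations at z=0).
Subtracting the N04 sphere from N05 and N06: z² cancels, leaving linear equations in x and y:
-99.8 x − 54.4 y = 196.99
21.6 x − 151.6 y = -5385.21
Solving: x ≈ -19.799, y ≈ 32.702 km (keep extra digits for the depth step; rounded: -19.8, 32.7).
Then from the N04 sphere: z² = 66.07² − (x − 44.8)² − (y − 42.4)² with x = -19.799, y = 32.702, so z ≈ 9.908 ≈ 9.9 km.
Check against N07 (with the unrounded solution): distance 62.93 ≈ 62.93 km. ✓

x ≈ -19.8 km, y ≈ 32.7 km, depth ≈ 9.9 km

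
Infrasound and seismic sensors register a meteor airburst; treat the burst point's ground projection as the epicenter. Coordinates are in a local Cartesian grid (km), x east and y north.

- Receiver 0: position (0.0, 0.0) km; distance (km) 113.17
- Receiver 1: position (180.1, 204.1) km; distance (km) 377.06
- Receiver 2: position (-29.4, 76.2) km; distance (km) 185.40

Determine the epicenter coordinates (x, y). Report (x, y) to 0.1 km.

Circle about each station: x² + y² = 113.17²; (x − 180.1)² + (y − 204.1)² = 377.06²; (x + 29.4)² + (y − 76.2)² = 185.40².
Subtracting pairs of circle equations eliminates x²+y² and gives linear equations (the radical axes):
360.2 x + 408.2 y = -55273.97
-58.8 x + 152.4 y = -14894.91
Solving the 2×2 system: x ≈ -29.7, y ≈ -109.2 km.
Check against Receiver 0 (with the unrounded x, y): √(x²+y²) = 113.17 ≈ 113.17 km. ✓

(-29.7, -109.2)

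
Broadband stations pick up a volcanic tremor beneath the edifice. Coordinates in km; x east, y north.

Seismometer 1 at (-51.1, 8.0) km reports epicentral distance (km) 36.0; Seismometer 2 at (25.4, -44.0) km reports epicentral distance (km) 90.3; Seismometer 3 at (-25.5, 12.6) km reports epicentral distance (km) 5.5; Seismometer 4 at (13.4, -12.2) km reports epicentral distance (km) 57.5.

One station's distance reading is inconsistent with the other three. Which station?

Solve using three stations at a time. Using Seismometer 1, Seismometer 2, Seismometer 4 (subtract circle equations pairwise → linear system) gives (x, y) ≈ (-23.8, 31.8).
Distances from that point to each station vs reported:
  Seismometer 1: calculated 36.2 vs reported 36.0 → residual 0.2 km
  Seismometer 2: calculated 90.4 vs reported 90.3 → residual 0.1 km
  Seismometer 3: calculated 19.3 vs reported 5.5 → residual 13.8 km
  Seismometer 4: calculated 57.6 vs reported 57.5 → residual 0.1 km
Seismometer 1, Seismometer 2, Seismometer 4 are mutually consistent (residuals ≈ 0); Seismometer 3 is off by 13.8 km.

Seismometer 3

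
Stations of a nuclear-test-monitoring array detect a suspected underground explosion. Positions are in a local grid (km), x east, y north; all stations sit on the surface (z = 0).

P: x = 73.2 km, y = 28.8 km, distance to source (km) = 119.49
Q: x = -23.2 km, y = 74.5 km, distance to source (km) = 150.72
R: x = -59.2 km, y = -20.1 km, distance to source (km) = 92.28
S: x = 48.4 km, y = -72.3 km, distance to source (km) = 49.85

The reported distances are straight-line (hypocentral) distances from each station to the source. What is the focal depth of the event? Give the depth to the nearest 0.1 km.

Each station gives a sphere (x−x_i)² + (y−y_i)² + z² = d_i² (stations at z=0).
Subtracting the P sphere from Q and R: z² cancels, leaving linear equations in x and y:
-192.8 x + 91.4 y = -8537.85
-264.8 x − 97.8 y = 3483.23
Solving: x ≈ 11.998, y ≈ -68.102 km (keep extra digits for the depth step; rounded: 12.0, -68.1).
Then from the P sphere: z² = 119.49² − (x − 73.2)² − (y − 28.8)² with x = 11.998, y = -68.102, so z ≈ 33.796 ≈ 33.8 km.

depth ≈ 33.8 km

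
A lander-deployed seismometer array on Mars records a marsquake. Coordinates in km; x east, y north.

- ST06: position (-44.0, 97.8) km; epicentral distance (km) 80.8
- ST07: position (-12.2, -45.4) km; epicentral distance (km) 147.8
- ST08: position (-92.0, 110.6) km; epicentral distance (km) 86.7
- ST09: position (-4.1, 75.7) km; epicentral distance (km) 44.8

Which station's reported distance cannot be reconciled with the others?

ST08

Solve using three stations at a time. Using ST06, ST07, ST09 (subtract circle equations pairwise → linear system) gives (x, y) ≈ (36.7, 94.1).
Distances from that point to each station vs reported:
  ST06: calculated 80.7 vs reported 80.8 → residual 0.1 km
  ST07: calculated 147.8 vs reported 147.8 → residual 0.0 km
  ST08: calculated 129.7 vs reported 86.7 → residual 43.0 km
  ST09: calculated 44.7 vs reported 44.8 → residual 0.1 km
ST06, ST07, ST09 are mutually consistent (residuals ≈ 0); ST08 is off by 43.0 km.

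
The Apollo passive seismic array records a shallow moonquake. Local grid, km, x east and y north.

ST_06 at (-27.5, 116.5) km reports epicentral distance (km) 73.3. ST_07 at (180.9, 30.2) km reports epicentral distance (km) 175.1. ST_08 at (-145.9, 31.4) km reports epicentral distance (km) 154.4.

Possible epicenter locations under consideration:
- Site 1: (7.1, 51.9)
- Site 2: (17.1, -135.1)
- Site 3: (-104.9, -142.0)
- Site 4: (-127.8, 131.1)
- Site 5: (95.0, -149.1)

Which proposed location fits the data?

Site 1

For each candidate, compare |candidate − station| to the reported distance:
Site 1: residuals ST_06 0.0, ST_07 0.0, ST_08 0.0 → max 0.0 km
Site 2: residuals ST_06 182.2, ST_07 57.6, ST_08 78.6 → max 182.2 km
Site 3: residuals ST_06 196.5, ST_07 158.6, ST_08 23.8 → max 196.5 km
Site 4: residuals ST_06 28.1, ST_07 149.7, ST_08 53.1 → max 149.7 km
Site 5: residuals ST_06 219.2, ST_07 23.7, ST_08 146.6 → max 219.2 km
Only Site 1 has all residuals ≈ 0.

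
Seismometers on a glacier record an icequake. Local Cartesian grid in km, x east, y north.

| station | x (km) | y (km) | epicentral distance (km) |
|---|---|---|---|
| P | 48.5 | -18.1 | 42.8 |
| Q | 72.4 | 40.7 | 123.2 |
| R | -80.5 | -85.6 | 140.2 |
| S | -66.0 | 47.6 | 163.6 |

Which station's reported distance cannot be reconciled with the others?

Solve using three stations at a time. Using P, R, S (subtract circle equations pairwise → linear system) gives (x, y) ≈ (57.3, -59.9).
Distances from that point to each station vs reported:
  P: calculated 42.7 vs reported 42.8 → residual 0.1 km
  Q: calculated 101.7 vs reported 123.2 → residual 21.5 km
  R: calculated 140.2 vs reported 140.2 → residual 0.0 km
  S: calculated 163.6 vs reported 163.6 → residual 0.0 km
P, R, S are mutually consistent (residuals ≈ 0); Q is off by 21.5 km.

Q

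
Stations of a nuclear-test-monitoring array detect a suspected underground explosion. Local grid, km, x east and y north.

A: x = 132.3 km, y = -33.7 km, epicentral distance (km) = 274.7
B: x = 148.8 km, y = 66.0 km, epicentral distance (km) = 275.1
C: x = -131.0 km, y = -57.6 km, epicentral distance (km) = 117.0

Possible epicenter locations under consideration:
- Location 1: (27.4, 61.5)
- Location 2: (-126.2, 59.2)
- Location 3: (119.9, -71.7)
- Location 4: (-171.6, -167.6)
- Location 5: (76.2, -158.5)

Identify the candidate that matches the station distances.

For each candidate, compare |candidate − station| to the reported distance:
Location 1: residuals A 133.0, B 153.6, C 81.2 → max 153.6 km
Location 2: residuals A 0.0, B 0.0, C 0.1 → max 0.1 km
Location 3: residuals A 234.7, B 134.4, C 134.3 → max 234.7 km
Location 4: residuals A 57.4, B 121.4, C 0.3 → max 121.4 km
Location 5: residuals A 137.9, B 39.2, C 113.5 → max 137.9 km
Only Location 2 has all residuals ≈ 0.

Location 2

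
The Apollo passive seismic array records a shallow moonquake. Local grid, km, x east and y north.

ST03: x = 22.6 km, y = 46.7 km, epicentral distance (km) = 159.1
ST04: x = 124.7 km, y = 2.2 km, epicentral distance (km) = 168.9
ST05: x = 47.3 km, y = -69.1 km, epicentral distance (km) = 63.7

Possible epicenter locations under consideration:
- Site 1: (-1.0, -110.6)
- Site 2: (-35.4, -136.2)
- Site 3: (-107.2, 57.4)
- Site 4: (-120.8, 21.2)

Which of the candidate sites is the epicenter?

Site 1

For each candidate, compare |candidate − station| to the reported distance:
Site 1: residuals ST03 0.0, ST04 0.0, ST05 0.0 → max 0.0 km
Site 2: residuals ST03 32.8, ST04 42.7, ST05 42.8 → max 42.8 km
Site 3: residuals ST03 28.9, ST04 69.5, ST05 136.0 → max 136.0 km
Site 4: residuals ST03 13.5, ST04 77.3, ST05 127.1 → max 127.1 km
Only Site 1 has all residuals ≈ 0.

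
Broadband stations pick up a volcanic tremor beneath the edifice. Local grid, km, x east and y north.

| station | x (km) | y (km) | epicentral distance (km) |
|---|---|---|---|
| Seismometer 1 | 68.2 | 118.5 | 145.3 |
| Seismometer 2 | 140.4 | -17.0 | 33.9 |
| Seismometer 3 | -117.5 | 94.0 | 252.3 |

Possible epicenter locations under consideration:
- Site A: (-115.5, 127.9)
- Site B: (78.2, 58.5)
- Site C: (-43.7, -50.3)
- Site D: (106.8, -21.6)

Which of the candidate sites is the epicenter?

For each candidate, compare |candidate − station| to the reported distance:
Site A: residuals Seismometer 1 38.6, Seismometer 2 260.2, Seismometer 3 218.3 → max 260.2 km
Site B: residuals Seismometer 1 84.5, Seismometer 2 63.9, Seismometer 3 53.4 → max 84.5 km
Site C: residuals Seismometer 1 57.2, Seismometer 2 153.2, Seismometer 3 90.2 → max 153.2 km
Site D: residuals Seismometer 1 0.0, Seismometer 2 0.0, Seismometer 3 0.0 → max 0.0 km
Only Site D has all residuals ≈ 0.

Site D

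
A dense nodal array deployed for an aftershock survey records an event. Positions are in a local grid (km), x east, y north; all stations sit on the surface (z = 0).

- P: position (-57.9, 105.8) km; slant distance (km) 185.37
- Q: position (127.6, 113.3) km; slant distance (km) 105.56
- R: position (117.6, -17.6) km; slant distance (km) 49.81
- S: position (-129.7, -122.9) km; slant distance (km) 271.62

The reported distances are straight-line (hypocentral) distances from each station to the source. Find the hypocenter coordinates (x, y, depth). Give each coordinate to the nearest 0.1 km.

(101.2, 16.4, 32.5)

Each station gives a sphere (x−x_i)² + (y−y_i)² + z² = d_i² (stations at z=0).
Subtracting the P sphere from Q and R: z² cancels, leaving linear equations in x and y:
371.0 x + 15.0 y = 37791.72
351.0 x − 246.8 y = 31474.47
Solving: x ≈ 101.201, y ≈ 16.399 km (keep extra digits for the depth step; rounded: 101.2, 16.4).
Then from the P sphere: z² = 185.37² − (x + 57.9)² − (y − 105.8)² with x = 101.201, y = 16.399, so z ≈ 32.502 ≈ 32.5 km.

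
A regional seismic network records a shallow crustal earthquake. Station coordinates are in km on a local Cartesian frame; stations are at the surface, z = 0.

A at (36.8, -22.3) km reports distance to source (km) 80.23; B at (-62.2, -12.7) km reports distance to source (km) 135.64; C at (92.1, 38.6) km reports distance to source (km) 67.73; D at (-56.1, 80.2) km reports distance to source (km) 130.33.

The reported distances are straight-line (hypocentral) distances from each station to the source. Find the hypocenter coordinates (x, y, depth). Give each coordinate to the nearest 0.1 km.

x ≈ 52.7 km, y ≈ 34.0 km, depth ≈ 54.9 km

Each station gives a sphere (x−x_i)² + (y−y_i)² + z² = d_i² (stations at z=0).
Subtracting the A sphere from B and C: z² cancels, leaving linear equations in x and y:
-198.0 x + 19.2 y = -9782.76
110.6 x + 121.8 y = 9970.34
Solving: x ≈ 52.705, y ≈ 34.000 km (keep extra digits for the depth step; rounded: 52.7, 34.0).
Then from the A sphere: z² = 80.23² − (x − 36.8)² − (y + 22.3)² with x = 52.705, y = 34.000, so z ≈ 54.902 ≈ 54.9 km.
Check against D (with the unrounded solution): distance 130.33 ≈ 130.33 km. ✓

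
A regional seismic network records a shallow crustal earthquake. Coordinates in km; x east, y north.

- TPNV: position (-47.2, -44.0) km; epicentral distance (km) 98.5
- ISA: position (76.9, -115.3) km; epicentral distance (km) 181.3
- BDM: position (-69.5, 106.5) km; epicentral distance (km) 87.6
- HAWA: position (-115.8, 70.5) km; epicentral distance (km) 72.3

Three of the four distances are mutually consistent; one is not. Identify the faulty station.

Solve using three stations at a time. Using TPNV, ISA, BDM (subtract circle equations pairwise → linear system) gives (x, y) ≈ (-6.5, 45.7).
Distances from that point to each station vs reported:
  TPNV: calculated 98.5 vs reported 98.5 → residual 0.0 km
  ISA: calculated 181.3 vs reported 181.3 → residual 0.0 km
  BDM: calculated 87.6 vs reported 87.6 → residual 0.0 km
  HAWA: calculated 112.1 vs reported 72.3 → residual 39.8 km
TPNV, ISA, BDM are mutually consistent (residuals ≈ 0); HAWA is off by 39.8 km.

HAWA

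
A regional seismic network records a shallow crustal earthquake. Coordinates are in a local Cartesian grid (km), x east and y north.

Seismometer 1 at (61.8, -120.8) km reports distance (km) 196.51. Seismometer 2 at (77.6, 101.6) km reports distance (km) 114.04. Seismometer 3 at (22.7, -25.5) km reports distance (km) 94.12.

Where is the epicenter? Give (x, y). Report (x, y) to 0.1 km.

Circle about each station: (x − 61.8)² + (y + 120.8)² = 196.51²; (x − 77.6)² + (y − 101.6)² = 114.04²; (x − 22.7)² + (y + 25.5)² = 94.12².
Subtracting pairs of circle equations eliminates x²+y² and gives linear equations (the radical axes):
31.6 x + 444.8 y = 23543.50
-78.2 x + 190.6 y = 12511.27
Solving the 2×2 system: x ≈ -26.4, y ≈ 54.8 km.

x ≈ -26.4 km, y ≈ 54.8 km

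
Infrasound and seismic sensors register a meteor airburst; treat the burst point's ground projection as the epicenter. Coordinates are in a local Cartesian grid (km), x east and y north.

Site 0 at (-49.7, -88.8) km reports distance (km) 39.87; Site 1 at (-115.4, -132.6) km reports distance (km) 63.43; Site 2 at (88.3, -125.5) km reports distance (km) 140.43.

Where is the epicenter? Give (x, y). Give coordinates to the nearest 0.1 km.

(-52.1, -128.6)

Circle about each station: (x + 49.7)² + (y + 88.8)² = 39.87²; (x + 115.4)² + (y + 132.6)² = 63.43²; (x − 88.3)² + (y + 125.5)² = 140.43².
Subtracting pairs of circle equations eliminates x²+y² and gives linear equations (the radical axes):
-131.4 x − 87.6 y = 18110.64
276.0 x − 73.4 y = -4939.36
Solving the 2×2 system: x ≈ -52.1, y ≈ -128.6 km.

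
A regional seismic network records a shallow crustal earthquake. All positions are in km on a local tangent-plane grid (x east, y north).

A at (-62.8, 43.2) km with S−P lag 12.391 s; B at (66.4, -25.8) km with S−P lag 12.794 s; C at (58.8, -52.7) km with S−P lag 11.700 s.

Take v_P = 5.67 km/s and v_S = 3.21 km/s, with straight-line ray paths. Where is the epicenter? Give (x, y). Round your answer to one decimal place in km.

Distance from S−P lag: d = Δt · v_P v_S / (v_P − v_S) = Δt · (5.67·3.21)/(5.67−3.21) ≈ 7.3987·Δt.
So d_A = 91.68, d_B = 94.66, d_C = 86.56 km.
Circle about each station: (x + 62.8)² + (y − 43.2)² = 91.68²; (x − 66.4)² + (y + 25.8)² = 94.66²; (x − 58.8)² + (y + 52.7)² = 86.56².
Subtracting pairs of circle equations eliminates x²+y² and gives linear equations (the radical axes):
258.4 x − 138.0 y = -1290.77
243.2 x − 191.8 y = 1337.24
Solving the 2×2 system: x ≈ -27.0, y ≈ -41.2 km.
Check against A (with the unrounded x, y): √((x + 62.8)²+(y − 43.2)²) = 91.69 ≈ 91.68 km. ✓

x ≈ -27.0 km, y ≈ -41.2 km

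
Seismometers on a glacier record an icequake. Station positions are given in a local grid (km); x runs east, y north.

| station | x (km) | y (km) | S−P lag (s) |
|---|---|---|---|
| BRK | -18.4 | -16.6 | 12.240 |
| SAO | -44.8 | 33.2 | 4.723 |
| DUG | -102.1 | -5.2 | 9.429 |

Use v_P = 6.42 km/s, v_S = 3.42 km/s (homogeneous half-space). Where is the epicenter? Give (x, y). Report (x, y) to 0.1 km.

Distance from S−P lag: d = Δt · v_P v_S / (v_P − v_S) = Δt · (6.42·3.42)/(6.42−3.42) ≈ 7.3188·Δt.
So d_BRK = 89.58, d_SAO = 34.57, d_DUG = 69.01 km.
Circle about each station: (x + 18.4)² + (y + 16.6)² = 89.58²; (x + 44.8)² + (y − 33.2)² = 34.57²; (x + 102.1)² + (y + 5.2)² = 69.01².
Subtracting the BRK equation from the SAO and DUG equations removes the quadratic terms:
-52.8 x + 99.6 y = 9324.65
-167.4 x + 22.8 y = 13099.53
Solving the 2×2 system: x ≈ -70.6, y ≈ 56.2 km.

x ≈ -70.6 km, y ≈ 56.2 km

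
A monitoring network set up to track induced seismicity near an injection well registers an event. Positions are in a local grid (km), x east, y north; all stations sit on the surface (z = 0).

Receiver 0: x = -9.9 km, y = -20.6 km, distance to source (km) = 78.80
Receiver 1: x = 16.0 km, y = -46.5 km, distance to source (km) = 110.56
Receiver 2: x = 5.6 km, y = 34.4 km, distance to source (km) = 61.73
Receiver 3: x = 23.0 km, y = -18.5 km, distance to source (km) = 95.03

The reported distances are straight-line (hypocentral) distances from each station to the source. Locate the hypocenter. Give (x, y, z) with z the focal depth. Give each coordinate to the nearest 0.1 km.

Each station gives a sphere (x−x_i)² + (y−y_i)² + z² = d_i² (stations at z=0).
Subtracting the Receiver 0 sphere from Receiver 1 and Receiver 2: z² cancels, leaving linear equations in x and y:
51.8 x − 51.8 y = -4118.19
31.0 x + 110.0 y = 3091.20
Solving: x ≈ -40.099, y ≈ 39.403 km (keep extra digits for the depth step; rounded: -40.1, 39.4).
Then from the Receiver 0 sphere: z² = 78.80² − (x + 9.9)² − (y + 20.6)² with x = -40.099, y = 39.403, so z ≈ 41.196 ≈ 41.2 km.
Check against Receiver 3 (with the unrounded solution): distance 95.03 ≈ 95.03 km. ✓

(-40.1, 39.4, 41.2)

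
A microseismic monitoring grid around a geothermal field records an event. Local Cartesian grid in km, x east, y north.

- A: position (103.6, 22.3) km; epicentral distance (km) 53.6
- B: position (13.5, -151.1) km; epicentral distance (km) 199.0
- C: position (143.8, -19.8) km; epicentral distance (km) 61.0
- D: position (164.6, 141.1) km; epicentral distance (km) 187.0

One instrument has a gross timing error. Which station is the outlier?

Solve using three stations at a time. Using A, C, D (subtract circle equations pairwise → linear system) gives (x, y) ≈ (83.3, -27.3).
Distances from that point to each station vs reported:
  A: calculated 53.6 vs reported 53.6 → residual 0.0 km
  B: calculated 142.1 vs reported 199.0 → residual 56.9 km
  C: calculated 61.0 vs reported 61.0 → residual 0.0 km
  D: calculated 187.0 vs reported 187.0 → residual 0.0 km
A, C, D are mutually consistent (residuals ≈ 0); B is off by 56.9 km.

B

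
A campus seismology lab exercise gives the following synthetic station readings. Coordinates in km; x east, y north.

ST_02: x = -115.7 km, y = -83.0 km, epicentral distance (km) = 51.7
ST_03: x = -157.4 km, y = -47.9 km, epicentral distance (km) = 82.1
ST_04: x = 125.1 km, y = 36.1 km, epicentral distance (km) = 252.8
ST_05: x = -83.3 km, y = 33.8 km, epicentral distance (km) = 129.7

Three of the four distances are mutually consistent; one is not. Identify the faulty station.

ST_02

Solve using three stations at a time. Using ST_03, ST_04, ST_05 (subtract circle equations pairwise → linear system) gives (x, y) ≈ (-90.6, -95.7).
Distances from that point to each station vs reported:
  ST_02: calculated 28.1 vs reported 51.7 → residual 23.6 km
  ST_03: calculated 82.1 vs reported 82.1 → residual 0.0 km
  ST_04: calculated 252.8 vs reported 252.8 → residual 0.0 km
  ST_05: calculated 129.7 vs reported 129.7 → residual 0.0 km
ST_03, ST_04, ST_05 are mutually consistent (residuals ≈ 0); ST_02 is off by 23.6 km.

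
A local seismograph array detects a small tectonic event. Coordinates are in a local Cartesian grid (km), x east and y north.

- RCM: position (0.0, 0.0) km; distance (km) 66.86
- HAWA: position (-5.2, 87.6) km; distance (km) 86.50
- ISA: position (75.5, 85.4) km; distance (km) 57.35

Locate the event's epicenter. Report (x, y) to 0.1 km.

Circle about each station: x² + y² = 66.86²; (x + 5.2)² + (y − 87.6)² = 86.50²; (x − 75.5)² + (y − 85.4)² = 57.35².
Subtracting the RCM equation from the HAWA and ISA equations removes the quadratic terms:
-10.4 x + 175.2 y = 4688.81
151.0 x + 170.8 y = 14174.65
Solving the 2×2 system: x ≈ 59.6, y ≈ 30.3 km.

(59.6, 30.3)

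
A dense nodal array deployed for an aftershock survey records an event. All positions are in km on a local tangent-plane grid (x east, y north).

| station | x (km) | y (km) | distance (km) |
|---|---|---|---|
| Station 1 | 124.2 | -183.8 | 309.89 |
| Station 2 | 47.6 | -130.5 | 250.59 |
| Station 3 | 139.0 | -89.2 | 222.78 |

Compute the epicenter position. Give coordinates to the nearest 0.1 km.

Circle about each station: (x − 124.2)² + (y + 183.8)² = 309.89²; (x − 47.6)² + (y + 130.5)² = 250.59²; (x − 139.0)² + (y + 89.2)² = 222.78².
Subtracting pairs of circle equations eliminates x²+y² and gives linear equations (the radical axes):
-153.2 x + 106.6 y = 3324.39
29.6 x + 189.2 y = 24470.44
Solving the 2×2 system: x ≈ 61.6, y ≈ 119.7 km.

61.6 km east, 119.7 km north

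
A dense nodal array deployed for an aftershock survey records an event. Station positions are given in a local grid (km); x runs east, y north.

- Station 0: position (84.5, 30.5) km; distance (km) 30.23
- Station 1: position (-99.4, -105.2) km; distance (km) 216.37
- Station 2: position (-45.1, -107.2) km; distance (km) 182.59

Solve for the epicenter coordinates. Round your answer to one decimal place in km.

57.4 km east, 43.9 km north

Circle about each station: (x − 84.5)² + (y − 30.5)² = 30.23²; (x + 99.4)² + (y + 105.2)² = 216.37²; (x + 45.1)² + (y + 107.2)² = 182.59².
Subtracting the Station 0 equation from the Station 1 and Station 2 equations removes the quadratic terms:
-367.8 x − 271.4 y = -33025.22
-259.2 x − 275.4 y = -26969.91
Solving the 2×2 system: x ≈ 57.4, y ≈ 43.9 km.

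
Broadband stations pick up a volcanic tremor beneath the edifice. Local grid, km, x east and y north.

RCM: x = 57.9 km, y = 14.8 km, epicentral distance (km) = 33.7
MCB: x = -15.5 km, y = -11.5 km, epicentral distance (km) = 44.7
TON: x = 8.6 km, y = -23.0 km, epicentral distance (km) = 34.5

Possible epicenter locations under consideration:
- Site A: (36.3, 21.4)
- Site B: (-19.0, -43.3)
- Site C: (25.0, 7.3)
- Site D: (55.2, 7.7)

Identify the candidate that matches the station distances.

For each candidate, compare |candidate − station| to the reported distance:
Site A: residuals RCM 11.1, MCB 16.7, TON 17.8 → max 17.8 km
Site B: residuals RCM 62.7, MCB 12.7, TON 0.2 → max 62.7 km
Site C: residuals RCM 0.0, MCB 0.0, TON 0.0 → max 0.0 km
Site D: residuals RCM 26.1, MCB 28.6, TON 21.3 → max 28.6 km
Only Site C has all residuals ≈ 0.

Site C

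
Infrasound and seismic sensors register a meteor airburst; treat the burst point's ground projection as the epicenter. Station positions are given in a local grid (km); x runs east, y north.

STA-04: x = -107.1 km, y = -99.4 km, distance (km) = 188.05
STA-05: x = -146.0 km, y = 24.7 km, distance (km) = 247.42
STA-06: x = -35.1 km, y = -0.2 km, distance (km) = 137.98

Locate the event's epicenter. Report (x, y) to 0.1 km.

Circle about each station: (x + 107.1)² + (y + 99.4)² = 188.05²; (x + 146.0)² + (y − 24.7)² = 247.42²; (x + 35.1)² + (y + 0.2)² = 137.98².
Subtracting pairs of circle equations eliminates x²+y² and gives linear equations (the radical axes):
-77.8 x + 248.2 y = -25278.53
144.0 x + 198.4 y = -3794.40
Solving the 2×2 system: x ≈ 79.6, y ≈ -76.9 km.
Check against STA-04 (with the unrounded x, y): √((x + 107.1)²+(y + 99.4)²) = 188.05 ≈ 188.05 km. ✓

79.6 km east, -76.9 km north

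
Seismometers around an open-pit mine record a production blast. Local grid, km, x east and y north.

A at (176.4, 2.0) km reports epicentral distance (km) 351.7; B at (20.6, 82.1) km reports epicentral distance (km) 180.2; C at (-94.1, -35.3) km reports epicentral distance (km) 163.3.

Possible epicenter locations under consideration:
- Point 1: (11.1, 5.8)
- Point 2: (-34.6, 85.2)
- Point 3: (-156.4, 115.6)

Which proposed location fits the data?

For each candidate, compare |candidate − station| to the reported distance:
Point 1: residuals A 186.4, B 103.3, C 50.4 → max 186.4 km
Point 2: residuals A 124.9, B 124.9, C 28.9 → max 124.9 km
Point 3: residuals A 0.0, B 0.1, C 0.0 → max 0.1 km
Only Point 3 has all residuals ≈ 0.

Point 3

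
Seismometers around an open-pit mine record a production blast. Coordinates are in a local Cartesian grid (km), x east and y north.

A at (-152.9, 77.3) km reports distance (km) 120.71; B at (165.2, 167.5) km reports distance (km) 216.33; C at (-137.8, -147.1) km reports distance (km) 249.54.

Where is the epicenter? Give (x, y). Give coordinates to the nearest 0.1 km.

Circle about each station: (x + 152.9)² + (y − 77.3)² = 120.71²; (x − 165.2)² + (y − 167.5)² = 216.33²; (x + 137.8)² + (y + 147.1)² = 249.54².
Subtracting pairs of circle equations eliminates x²+y² and gives linear equations (the radical axes):
636.2 x + 180.4 y = -6234.17
30.2 x − 448.8 y = -36425.76
Solving the 2×2 system: x ≈ -32.2, y ≈ 79.0 km.

x ≈ -32.2 km, y ≈ 79.0 km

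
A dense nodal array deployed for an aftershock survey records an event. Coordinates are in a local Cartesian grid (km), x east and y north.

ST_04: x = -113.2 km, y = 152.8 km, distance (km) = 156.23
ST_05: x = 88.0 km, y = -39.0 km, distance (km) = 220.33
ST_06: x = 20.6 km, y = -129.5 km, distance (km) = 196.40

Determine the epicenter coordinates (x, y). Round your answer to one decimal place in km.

-129.3 km east, -2.6 km north

Circle about each station: (x + 113.2)² + (y − 152.8)² = 156.23²; (x − 88.0)² + (y + 39.0)² = 220.33²; (x − 20.6)² + (y + 129.5)² = 196.40².
Subtracting the ST_04 equation from the ST_05 and ST_06 equations removes the quadratic terms:
402.4 x − 383.6 y = -51034.58
267.6 x − 564.6 y = -33132.62
Solving the 2×2 system: x ≈ -129.3, y ≈ -2.6 km.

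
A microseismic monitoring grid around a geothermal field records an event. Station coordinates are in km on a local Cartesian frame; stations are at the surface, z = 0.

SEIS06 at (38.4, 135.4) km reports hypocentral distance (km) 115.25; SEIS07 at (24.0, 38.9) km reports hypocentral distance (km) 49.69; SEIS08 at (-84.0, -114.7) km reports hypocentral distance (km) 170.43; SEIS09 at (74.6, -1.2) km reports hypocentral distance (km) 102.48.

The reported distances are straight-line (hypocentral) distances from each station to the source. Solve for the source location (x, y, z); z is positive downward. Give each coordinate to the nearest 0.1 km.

(-14.9, 38.0, 30.9)

Each station gives a sphere (x−x_i)² + (y−y_i)² + z² = d_i² (stations at z=0).
Subtracting the SEIS06 sphere from SEIS07 and SEIS08: z² cancels, leaving linear equations in x and y:
-28.8 x − 193.0 y = -6905.04
-244.8 x − 500.2 y = -15359.45
Solving: x ≈ -14.906, y ≈ 38.002 km (keep extra digits for the depth step; rounded: -14.9, 38.0).
Then from the SEIS06 sphere: z² = 115.25² − (x − 38.4)² − (y − 135.4)² with x = -14.906, y = 38.002, so z ≈ 30.898 ≈ 30.9 km.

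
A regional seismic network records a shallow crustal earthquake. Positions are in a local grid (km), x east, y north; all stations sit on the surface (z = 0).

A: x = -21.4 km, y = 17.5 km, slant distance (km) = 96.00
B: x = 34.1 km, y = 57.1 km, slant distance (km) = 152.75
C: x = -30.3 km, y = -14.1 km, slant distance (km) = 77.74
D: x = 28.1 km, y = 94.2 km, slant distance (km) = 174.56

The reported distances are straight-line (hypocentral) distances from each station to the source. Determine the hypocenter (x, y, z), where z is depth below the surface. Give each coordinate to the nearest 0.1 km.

Each station gives a sphere (x−x_i)² + (y−y_i)² + z² = d_i² (stations at z=0).
Subtracting the A sphere from B and C: z² cancels, leaving linear equations in x and y:
111.0 x + 79.2 y = -10457.55
-17.8 x − 63.2 y = 3525.18
Solving: x ≈ -68.099, y ≈ -36.599 km (keep extra digits for the depth step; rounded: -68.1, -36.6).
Then from the A sphere: z² = 96.00² − (x + 21.4)² − (y − 17.5)² with x = -68.099, y = -36.599, so z ≈ 64.098 ≈ 64.1 km.
Check against D (with the unrounded solution): distance 174.56 ≈ 174.56 km. ✓

(-68.1, -36.6, 64.1)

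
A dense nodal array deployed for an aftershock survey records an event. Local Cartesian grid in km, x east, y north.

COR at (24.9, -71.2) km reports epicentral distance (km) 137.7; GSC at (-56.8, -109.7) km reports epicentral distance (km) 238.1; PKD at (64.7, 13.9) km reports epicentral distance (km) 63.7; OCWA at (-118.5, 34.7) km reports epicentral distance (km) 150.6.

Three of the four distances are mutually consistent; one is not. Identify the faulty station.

GSC

Solve using three stations at a time. Using COR, PKD, OCWA (subtract circle equations pairwise → linear system) gives (x, y) ≈ (28.7, 66.4).
Distances from that point to each station vs reported:
  COR: calculated 137.7 vs reported 137.7 → residual 0.0 km
  GSC: calculated 195.8 vs reported 238.1 → residual 42.3 km
  PKD: calculated 63.7 vs reported 63.7 → residual 0.0 km
  OCWA: calculated 150.6 vs reported 150.6 → residual 0.0 km
COR, PKD, OCWA are mutually consistent (residuals ≈ 0); GSC is off by 42.3 km.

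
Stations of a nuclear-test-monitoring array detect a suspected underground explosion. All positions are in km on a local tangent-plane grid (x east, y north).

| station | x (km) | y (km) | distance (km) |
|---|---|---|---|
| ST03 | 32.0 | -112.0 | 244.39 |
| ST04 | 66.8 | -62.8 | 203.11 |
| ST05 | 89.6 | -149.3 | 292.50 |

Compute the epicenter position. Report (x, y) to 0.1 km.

Circle about each station: (x − 32.0)² + (y + 112.0)² = 244.39²; (x − 66.8)² + (y + 62.8)² = 203.11²; (x − 89.6)² + (y + 149.3)² = 292.50².
Subtracting pairs of circle equations eliminates x²+y² and gives linear equations (the radical axes):
69.6 x + 98.4 y = 13310.88
115.2 x − 74.6 y = -9079.13
Solving the 2×2 system: x ≈ 6.0, y ≈ 131.0 km.

6.0 km east, 131.0 km north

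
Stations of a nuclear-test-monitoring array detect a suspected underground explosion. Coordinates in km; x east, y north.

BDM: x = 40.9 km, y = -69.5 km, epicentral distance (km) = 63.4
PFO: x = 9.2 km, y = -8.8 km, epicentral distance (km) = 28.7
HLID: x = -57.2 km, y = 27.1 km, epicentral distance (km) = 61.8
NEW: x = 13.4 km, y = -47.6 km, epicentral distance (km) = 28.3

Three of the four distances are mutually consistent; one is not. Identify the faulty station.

HLID

Solve using three stations at a time. Using BDM, PFO, NEW (subtract circle equations pairwise → linear system) gives (x, y) ≈ (-9.2, -30.7).
Distances from that point to each station vs reported:
  BDM: calculated 63.4 vs reported 63.4 → residual 0.0 km
  PFO: calculated 28.6 vs reported 28.7 → residual 0.1 km
  HLID: calculated 75.1 vs reported 61.8 → residual 13.3 km
  NEW: calculated 28.2 vs reported 28.3 → residual 0.1 km
BDM, PFO, NEW are mutually consistent (residuals ≈ 0); HLID is off by 13.3 km.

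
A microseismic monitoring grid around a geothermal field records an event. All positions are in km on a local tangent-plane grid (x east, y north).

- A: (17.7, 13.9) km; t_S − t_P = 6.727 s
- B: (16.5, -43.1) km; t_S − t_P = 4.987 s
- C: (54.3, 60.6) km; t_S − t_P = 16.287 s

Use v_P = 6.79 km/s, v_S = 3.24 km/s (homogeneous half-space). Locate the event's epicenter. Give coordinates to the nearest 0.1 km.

Distance from S−P lag: d = Δt · v_P v_S / (v_P − v_S) = Δt · (6.79·3.24)/(6.79−3.24) ≈ 6.1971·Δt.
So d_A = 41.69, d_B = 30.90, d_C = 100.93 km.
Circle about each station: (x − 17.7)² + (y − 13.9)² = 41.69²; (x − 16.5)² + (y + 43.1)² = 30.90²; (x − 54.3)² + (y − 60.6)² = 100.93².
Subtracting the A equation from the B and C equations removes the quadratic terms:
-2.4 x − 114.0 y = 2406.61
73.2 x + 93.4 y = -2334.46
Solving the 2×2 system: x ≈ -5.1, y ≈ -21.0 km.

-5.1 km east, -21.0 km north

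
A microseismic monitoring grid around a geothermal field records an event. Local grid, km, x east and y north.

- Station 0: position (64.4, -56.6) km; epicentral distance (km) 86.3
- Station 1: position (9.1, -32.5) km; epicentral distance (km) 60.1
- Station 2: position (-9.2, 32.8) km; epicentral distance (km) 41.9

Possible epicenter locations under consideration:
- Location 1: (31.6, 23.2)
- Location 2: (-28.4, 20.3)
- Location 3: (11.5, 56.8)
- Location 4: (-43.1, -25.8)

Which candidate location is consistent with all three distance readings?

For each candidate, compare |candidate − station| to the reported distance:
Location 1: residuals Station 0 0.0, Station 1 0.0, Station 2 0.0 → max 0.0 km
Location 2: residuals Station 0 34.2, Station 1 4.7, Station 2 19.0 → max 34.2 km
Location 3: residuals Station 0 38.8, Station 1 29.2, Station 2 10.2 → max 38.8 km
Location 4: residuals Station 0 25.5, Station 1 7.5, Station 2 25.8 → max 25.8 km
Only Location 1 has all residuals ≈ 0.

Location 1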